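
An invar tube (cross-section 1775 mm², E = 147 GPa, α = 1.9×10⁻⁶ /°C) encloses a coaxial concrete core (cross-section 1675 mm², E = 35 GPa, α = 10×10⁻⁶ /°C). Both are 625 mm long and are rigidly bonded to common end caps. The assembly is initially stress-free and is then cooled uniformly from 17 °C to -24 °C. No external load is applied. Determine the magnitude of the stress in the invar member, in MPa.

σ ≈ 8.96 MPa (compressive)

Both members must finish at the same length. With the larger α, the concrete tends to over-contract; the plates restrain it, putting the concrete in tension and the invar in compression. With no external load the two internal forces are equal and opposite, magnitude P.
Compatibility of the two members (thermal + elastic change equal): (α₁ − α₂)ΔT = P·[1/(A₁E₁) + 1/(A₂E₂)].
|α₁ − α₂|·ΔT = 8.1×10⁻⁶ × 41 = 0.0003321.
1/(A₁E₁) + 1/(A₂E₂) = 1/(1775×147×10³) + 1/(1675×35×10³) = 2.089×10⁻⁸ N⁻¹.
So P = 0.0003321 / 2.089×10⁻⁸ = 15.9 kN.
σ_{invar} = P/A₁ = 15900/1775 = 8.956 MPa, compressive.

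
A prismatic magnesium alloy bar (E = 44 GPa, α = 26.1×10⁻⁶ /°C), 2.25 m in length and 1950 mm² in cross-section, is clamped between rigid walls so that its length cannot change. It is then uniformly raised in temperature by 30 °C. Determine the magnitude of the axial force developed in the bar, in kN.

P ≈ 67.2 kN (compressive)

Full restraint means ε = 0, so the stress is σ = EαΔT = 44×10³ × 26.1×10⁻⁶ × 30 = 34.45 MPa.
Then P = σA = 34.45 × 1950 mm² = 67.18 kN, compressive.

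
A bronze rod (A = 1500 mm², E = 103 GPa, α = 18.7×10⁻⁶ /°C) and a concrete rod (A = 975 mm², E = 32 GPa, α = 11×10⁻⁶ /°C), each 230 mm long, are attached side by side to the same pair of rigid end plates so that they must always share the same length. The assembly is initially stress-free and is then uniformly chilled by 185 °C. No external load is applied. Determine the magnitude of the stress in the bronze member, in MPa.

Both members must finish at the same length. With the larger α, the bronze tends to over-contract; the plates restrain it, putting the bronze in tension and the concrete in compression. With no external load the two internal forces are equal and opposite, magnitude P.
Compatibility of the two members (thermal + elastic change equal): (α₁ − α₂)ΔT = P·[1/(A₁E₁) + 1/(A₂E₂)].
|α₁ − α₂|·ΔT = 7.7×10⁻⁶ × 185 = 0.001424.
1/(A₁E₁) + 1/(A₂E₂) = 1/(1500×103×10³) + 1/(975×32×10³) = 3.852×10⁻⁸ N⁻¹.
So P = 0.001424 / 3.852×10⁻⁸ = 36.98 kN.
σ_{bronze} = P/A₁ = 36980/1500 = 24.65 MPa, tensile.

σ ≈ 24.7 MPa (tensile)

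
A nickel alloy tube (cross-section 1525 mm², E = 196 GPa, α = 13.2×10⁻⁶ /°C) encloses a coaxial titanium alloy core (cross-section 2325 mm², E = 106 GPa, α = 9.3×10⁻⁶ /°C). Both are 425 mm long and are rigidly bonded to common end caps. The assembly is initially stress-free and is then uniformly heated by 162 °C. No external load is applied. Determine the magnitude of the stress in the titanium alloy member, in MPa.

σ ≈ 36.7 MPa (tensile)

Equilibrium of a rigid end plate with no external load gives equal and opposite internal forces ±P in the two members. Since α_{nickel alloy} > α_{titanium alloy}, heating drives the nickel alloy into compression and the titanium alloy into tension.
Setting the final lengths equal and cancelling L: (α₁ − α₂)ΔT = P/(A₁E₁) + P/(A₂E₂).
|α₁ − α₂|·ΔT = 3.9×10⁻⁶ × 162 = 0.0006318.
1/(A₁E₁) + 1/(A₂E₂) = 1/(1525×196×10³) + 1/(2325×106×10³) = 7.403×10⁻⁹ N⁻¹.
P = 0.0006318 / 7.403×10⁻⁹ = 85340 N = 85.34 kN.
σ_{titanium alloy} = P/A₂ = 85340/2325 = 36.71 MPa, tensile.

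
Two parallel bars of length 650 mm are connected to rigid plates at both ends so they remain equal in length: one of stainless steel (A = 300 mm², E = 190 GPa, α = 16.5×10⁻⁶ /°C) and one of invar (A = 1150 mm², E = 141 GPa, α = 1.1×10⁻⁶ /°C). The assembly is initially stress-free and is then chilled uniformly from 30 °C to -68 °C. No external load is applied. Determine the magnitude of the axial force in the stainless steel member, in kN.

The stainless steel has the larger α, so on cooling it would change length more than the invar if both were free. The rigid plates force a common final length, so the stainless steel is put into tension and the invar into compression, with equal and opposite forces P (no external load).
Compatibility of the two members (thermal + elastic change equal): (α₁ − α₂)ΔT = P·[1/(A₁E₁) + 1/(A₂E₂)].
|α₁ − α₂|·ΔT = 15.4×10⁻⁶ × 98 = 0.001509.
1/(A₁E₁) + 1/(A₂E₂) = 1/(300×190×10³) + 1/(1150×141×10³) = 2.371×10⁻⁸ N⁻¹.
P = 0.001509 / 2.371×10⁻⁸ = 63650 N = 63.65 kN.

P ≈ 63.6 kN (tensile in the stainless steel)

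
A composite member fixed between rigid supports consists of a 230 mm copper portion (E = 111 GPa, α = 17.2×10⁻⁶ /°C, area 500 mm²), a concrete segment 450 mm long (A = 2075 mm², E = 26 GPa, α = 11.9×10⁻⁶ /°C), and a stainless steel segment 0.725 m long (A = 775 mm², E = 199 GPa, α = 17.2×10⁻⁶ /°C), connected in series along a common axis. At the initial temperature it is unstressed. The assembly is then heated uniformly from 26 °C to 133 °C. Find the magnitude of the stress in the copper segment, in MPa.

If the supports were absent, the total length change would be Σ αᵢΔT Lᵢ = 17.2×10⁻⁶×107×230 + 11.9×10⁻⁶×107×450 + 17.2×10⁻⁶×107×725 = 2.331 mm.
The walls prevent any net length change, so an axial force P (same in every segment) develops. Compatibility: P · Σ Lᵢ/(AᵢEᵢ) = δ_free.
Σ Lᵢ/(AᵢEᵢ) = 230/(500×111×10³) + 450/(2075×26×10³) + 725/(775×199×10³) = 1.719×10⁻⁵ mm/N.
P = 2.331 / 1.719×10⁻⁵ = 135600 N = 135.6 kN, compressive.
σ_{copper} = P / A = 135600 / 500 = 271.2 MPa.

σ ≈ 271 MPa (compressive)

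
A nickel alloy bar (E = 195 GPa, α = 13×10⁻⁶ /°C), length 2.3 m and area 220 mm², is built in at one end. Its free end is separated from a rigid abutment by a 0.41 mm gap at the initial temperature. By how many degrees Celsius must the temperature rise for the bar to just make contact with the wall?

ΔT ≈ 13.7 °C

Contact occurs when the free expansion equals the gap: αΔT L = 0.41 mm.
So ΔT = g/(αL) = 0.41/(13×10⁻⁶ × 2300) = 13.71 °C.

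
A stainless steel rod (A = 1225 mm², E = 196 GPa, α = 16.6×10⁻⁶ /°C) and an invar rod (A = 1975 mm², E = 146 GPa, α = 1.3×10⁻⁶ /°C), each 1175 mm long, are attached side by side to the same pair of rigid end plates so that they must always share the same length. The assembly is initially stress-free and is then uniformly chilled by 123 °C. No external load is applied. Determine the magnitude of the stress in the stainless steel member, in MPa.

σ ≈ 201 MPa (tensile)

Equilibrium of a rigid end plate with no external load gives equal and opposite internal forces ±P in the two members. Since α_{stainless steel} > α_{invar}, cooling drives the stainless steel into tension and the invar into compression.
Compatibility of the two members (thermal + elastic change equal): (α₁ − α₂)ΔT = P·[1/(A₁E₁) + 1/(A₂E₂)].
|α₁ − α₂|·ΔT = 15.3×10⁻⁶ × 123 = 0.001882.
1/(A₁E₁) + 1/(A₂E₂) = 1/(1225×196×10³) + 1/(1975×146×10³) = 7.633×10⁻⁹ N⁻¹.
So P = 0.001882 / 7.633×10⁻⁹ = 246.5 kN.
σ_{stainless steel} = P/A₁ = 246500/1225 = 201.3 MPa, tensile.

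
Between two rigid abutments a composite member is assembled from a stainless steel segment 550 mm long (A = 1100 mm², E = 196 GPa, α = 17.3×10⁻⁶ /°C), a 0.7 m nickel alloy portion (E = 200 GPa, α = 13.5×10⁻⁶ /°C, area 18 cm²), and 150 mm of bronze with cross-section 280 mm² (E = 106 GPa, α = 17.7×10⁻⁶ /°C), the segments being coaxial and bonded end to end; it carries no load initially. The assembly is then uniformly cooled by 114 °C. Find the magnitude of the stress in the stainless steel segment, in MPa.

If the supports were absent, the total length change would be Σ αᵢΔT Lᵢ = 17.3×10⁻⁶×114×550 + 13.5×10⁻⁶×114×700 + 17.7×10⁻⁶×114×150 = 2.465 mm.
The rigid supports impose zero overall length change; the single axial force P common to all segments must satisfy P Σ Lᵢ/(AᵢEᵢ) = δ_free.
Σ Lᵢ/(AᵢEᵢ) = 550/(1100×196×10³) + 700/(1800×200×10³) + 150/(280×106×10³) = 9.549×10⁻⁶ mm/N.
So P = 2.465 / 9.549×10⁻⁶ = 258.1 kN, tensile.
σ_{stainless steel} = P / A = 258100 / 1100 = 234.6 MPa.

σ ≈ 235 MPa (tensile)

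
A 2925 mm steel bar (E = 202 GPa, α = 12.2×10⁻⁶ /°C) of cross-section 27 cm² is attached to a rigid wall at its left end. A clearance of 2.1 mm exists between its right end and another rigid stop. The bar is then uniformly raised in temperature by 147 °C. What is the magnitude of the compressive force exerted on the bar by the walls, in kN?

P ≈ 587 kN

If the wall were absent the bar would grow by αΔT L = 12.2×10⁻⁶ × 147 × 2925 = 5.246 mm.
This exceeds the 2.1 mm gap, so the wall pushes back. The portion of expansion that must be recovered elastically is δ_free − gap = 5.246 − 2.1 = 3.146 mm.
That suppressed elongation corresponds to σ = E·Δ/L = 202×10³ × 3.146/2925 = 217.2 MPa.
Force on the wall = σA = 217.2 × 2700 mm² = 586.6 kN.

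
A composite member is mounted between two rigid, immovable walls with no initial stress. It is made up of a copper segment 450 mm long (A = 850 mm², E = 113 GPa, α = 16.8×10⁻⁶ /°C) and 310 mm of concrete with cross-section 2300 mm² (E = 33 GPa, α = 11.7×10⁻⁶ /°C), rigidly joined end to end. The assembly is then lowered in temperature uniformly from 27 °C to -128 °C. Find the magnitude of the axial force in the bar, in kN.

P ≈ 198 kN (tensile)

With the walls removed the bar would change length by δ_free = Σ αᵢΔT Lᵢ = 16.8×10⁻⁶×155×450 + 11.7×10⁻⁶×155×310 = 1.734 mm.
The rigid supports impose zero overall length change; the single axial force P common to all segments must satisfy P Σ Lᵢ/(AᵢEᵢ) = δ_free.
The series flexibility is Σ Lᵢ/(AᵢEᵢ) = 450/(850×113×10³) + 310/(2300×33×10³) = 8.769×10⁻⁶ mm/N.
So P = 1.734 / 8.769×10⁻⁶ = 197.7 kN, tensile.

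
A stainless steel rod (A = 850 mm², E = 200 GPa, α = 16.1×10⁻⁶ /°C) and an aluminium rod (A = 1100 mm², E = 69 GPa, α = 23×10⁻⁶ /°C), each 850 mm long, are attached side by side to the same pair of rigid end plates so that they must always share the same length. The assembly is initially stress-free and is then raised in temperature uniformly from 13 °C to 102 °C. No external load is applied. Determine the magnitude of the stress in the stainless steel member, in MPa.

σ ≈ 37.9 MPa (tensile)

Equilibrium of a rigid end plate with no external load gives equal and opposite internal forces ±P in the two members. Since α_{aluminium} > α_{stainless steel}, heating drives the aluminium into compression and the stainless steel into tension.
Compatibility of the two members (thermal + elastic change equal): (α₁ − α₂)ΔT = P·[1/(A₁E₁) + 1/(A₂E₂)].
|α₁ − α₂|·ΔT = 6.9×10⁻⁶ × 89 = 0.0006141.
1/(A₁E₁) + 1/(A₂E₂) = 1/(850×200×10³) + 1/(1100×69×10³) = 1.906×10⁻⁸ N⁻¹.
So P = 0.0006141 / 1.906×10⁻⁸ = 32.22 kN.
σ_{stainless steel} = P/A₁ = 32220/850 = 37.91 MPa, tensile.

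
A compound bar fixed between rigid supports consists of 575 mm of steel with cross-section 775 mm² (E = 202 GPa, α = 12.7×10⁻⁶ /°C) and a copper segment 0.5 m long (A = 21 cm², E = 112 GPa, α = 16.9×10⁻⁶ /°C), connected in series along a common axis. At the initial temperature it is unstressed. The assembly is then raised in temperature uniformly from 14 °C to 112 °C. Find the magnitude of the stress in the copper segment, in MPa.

Free thermal expansion of the whole bar: Σ αᵢΔT Lᵢ = 12.7×10⁻⁶×98×575 + 16.9×10⁻⁶×98×500 = 1.544 mm.
The walls prevent any net length change, so an axial force P (same in every segment) develops. Compatibility: P · Σ Lᵢ/(AᵢEᵢ) = δ_free.
The series flexibility is Σ Lᵢ/(AᵢEᵢ) = 575/(775×202×10³) + 500/(2100×112×10³) = 5.799×10⁻⁶ mm/N.
P = 1.544 / 5.799×10⁻⁶ = 266200 N = 266.2 kN, compressive.
σ_{copper} = P / A = 266200 / 2100 = 126.8 MPa.

σ ≈ 127 MPa (compressive)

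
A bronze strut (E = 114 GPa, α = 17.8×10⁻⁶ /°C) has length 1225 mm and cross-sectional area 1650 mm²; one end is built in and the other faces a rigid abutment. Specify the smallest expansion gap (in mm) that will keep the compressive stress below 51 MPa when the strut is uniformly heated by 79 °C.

Free expansion if unrestrained: δ_free = αΔT L = 17.8×10⁻⁶ × 79 × 1225 = 1.723 mm.
At the allowable stress the elastic shortening the wall may impose is σL/E = 51 × 1225 / (114×10³) = 0.548 mm.
So the gap has to take up the difference, g_min = δ_free − σL/E = 1.723 − 0.548 = 1.175 mm.

g ≈ 1.17 mm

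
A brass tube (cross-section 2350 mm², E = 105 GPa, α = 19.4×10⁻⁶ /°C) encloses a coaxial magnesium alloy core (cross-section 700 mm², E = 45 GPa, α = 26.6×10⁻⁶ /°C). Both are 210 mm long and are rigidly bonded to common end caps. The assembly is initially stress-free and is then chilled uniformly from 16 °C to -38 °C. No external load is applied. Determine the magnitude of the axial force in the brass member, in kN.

Both members must finish at the same length. With the larger α, the magnesium alloy tends to over-contract; the plates restrain it, putting the magnesium alloy in tension and the brass in compression. With no external load the two internal forces are equal and opposite, magnitude P.
Equating the net (thermal + elastic) strains gives |α₁ − α₂|·ΔT = P·[1/(A₁E₁) + 1/(A₂E₂)].
|α₁ − α₂|·ΔT = 7.2×10⁻⁶ × 54 = 0.0003888.
1/(A₁E₁) + 1/(A₂E₂) = 1/(2350×105×10³) + 1/(700×45×10³) = 3.58×10⁻⁸ N⁻¹.
P = 0.0003888 / 3.58×10⁻⁸ = 10860 N = 10.86 kN.

P ≈ 10.9 kN (compressive in the brass)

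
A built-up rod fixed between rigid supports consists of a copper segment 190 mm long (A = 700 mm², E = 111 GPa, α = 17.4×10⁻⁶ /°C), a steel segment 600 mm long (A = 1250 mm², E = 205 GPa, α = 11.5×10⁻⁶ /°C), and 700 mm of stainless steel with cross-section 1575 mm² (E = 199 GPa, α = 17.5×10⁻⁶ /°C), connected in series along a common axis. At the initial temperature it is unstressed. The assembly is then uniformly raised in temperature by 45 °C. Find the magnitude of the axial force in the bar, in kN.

P ≈ 144 kN (compressive)

With the walls removed the bar would change length by δ_free = Σ αᵢΔT Lᵢ = 17.4×10⁻⁶×45×190 + 11.5×10⁻⁶×45×600 + 17.5×10⁻⁶×45×700 = 1.011 mm.
The rigid supports impose zero overall length change; the single axial force P common to all segments must satisfy P Σ Lᵢ/(AᵢEᵢ) = δ_free.
Σ Lᵢ/(AᵢEᵢ) = 190/(700×111×10³) + 600/(1250×205×10³) + 700/(1575×199×10³) = 7.02×10⁻⁶ mm/N.
So P = 1.011 / 7.02×10⁻⁶ = 143.9 kN, compressive.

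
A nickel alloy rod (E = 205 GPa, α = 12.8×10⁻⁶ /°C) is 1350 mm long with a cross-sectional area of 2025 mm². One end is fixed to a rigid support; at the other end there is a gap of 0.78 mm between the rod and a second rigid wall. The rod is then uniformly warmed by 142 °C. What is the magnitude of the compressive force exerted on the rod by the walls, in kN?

Unrestrained expansion: δ_free = αΔT L = 12.8×10⁻⁶ × 142 × 1350 = 2.454 mm.
The gap closes (δ_free > 0.78 mm) and the wall then resists a further 2.454 − 0.78 = 1.674 mm of expansion.
That suppressed elongation corresponds to σ = E·Δ/L = 205×10³ × 1.674/1350 = 254.2 MPa.
Force on the wall = σA = 254.2 × 2025 mm² = 514.7 kN.

P ≈ 515 kN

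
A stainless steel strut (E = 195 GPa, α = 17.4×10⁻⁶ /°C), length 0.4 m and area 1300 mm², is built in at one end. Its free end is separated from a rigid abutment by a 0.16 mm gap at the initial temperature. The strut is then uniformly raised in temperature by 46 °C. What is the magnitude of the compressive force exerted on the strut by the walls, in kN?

P ≈ 102 kN

Free thermal elongation = αΔT L = 17.4×10⁻⁶ × 46 × 400 = 0.3202 mm.
The gap closes (δ_free > 0.16 mm) and the wall then resists a further 0.3202 − 0.16 = 0.1602 mm of expansion.
Compatibility: PL/(AE) = 0.1602 mm, so σ = P/A = E × (0.1602/400) = 78.08 MPa.
Force on the wall = σA = 78.08 × 1300 mm² = 101.5 kN.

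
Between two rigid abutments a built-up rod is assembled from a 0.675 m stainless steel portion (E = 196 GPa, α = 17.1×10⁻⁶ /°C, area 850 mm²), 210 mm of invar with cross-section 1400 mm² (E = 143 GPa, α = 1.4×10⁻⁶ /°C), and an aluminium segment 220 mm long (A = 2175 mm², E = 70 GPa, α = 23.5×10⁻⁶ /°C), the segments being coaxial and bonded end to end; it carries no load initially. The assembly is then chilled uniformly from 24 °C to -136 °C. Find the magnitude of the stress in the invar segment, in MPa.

If the supports were absent, the total length change would be Σ αᵢΔT Lᵢ = 17.1×10⁻⁶×160×675 + 1.4×10⁻⁶×160×210 + 23.5×10⁻⁶×160×220 = 2.721 mm.
The walls prevent any net length change, so an axial force P (same in every segment) develops. Compatibility: P · Σ Lᵢ/(AᵢEᵢ) = δ_free.
The series flexibility is Σ Lᵢ/(AᵢEᵢ) = 675/(850×196×10³) + 210/(1400×143×10³) + 220/(2175×70×10³) = 6.546×10⁻⁶ mm/N.
So P = 2.721 / 6.546×10⁻⁶ = 415.7 kN, tensile.
σ_{invar} = P / A = 415700 / 1400 = 296.9 MPa.

σ ≈ 297 MPa (tensile)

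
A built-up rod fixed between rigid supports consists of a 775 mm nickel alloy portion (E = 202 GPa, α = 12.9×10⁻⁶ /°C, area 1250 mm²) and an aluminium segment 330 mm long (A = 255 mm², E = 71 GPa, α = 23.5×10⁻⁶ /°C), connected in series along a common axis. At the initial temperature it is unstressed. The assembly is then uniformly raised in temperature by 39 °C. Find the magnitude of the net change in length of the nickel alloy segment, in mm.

|ΔL| ≈ 0.29 mm

With the walls removed the bar would change length by δ_free = Σ αᵢΔT Lᵢ = 12.9×10⁻⁶×39×775 + 23.5×10⁻⁶×39×330 = 0.6923 mm.
Since the ends are fixed, an axial force P builds up, equal in every segment, with P · Σ Lᵢ/(AᵢEᵢ) = δ_free.
The series flexibility is Σ Lᵢ/(AᵢEᵢ) = 775/(1250×202×10³) + 330/(255×71×10³) = 2.13×10⁻⁵ mm/N.
Hence P = δ_free / Σ(L/AE) = 0.6923/2.13×10⁻⁵ = 32.51 kN (compressive).
For the nickel alloy segment, free thermal change = 12.9×10⁻⁶×39×775 = 0.3899 mm and elastic change from P = 32510×775/(1250×202×10³) = 0.09978 mm; these oppose, so the net change is 0.29 mm (segment lengthens).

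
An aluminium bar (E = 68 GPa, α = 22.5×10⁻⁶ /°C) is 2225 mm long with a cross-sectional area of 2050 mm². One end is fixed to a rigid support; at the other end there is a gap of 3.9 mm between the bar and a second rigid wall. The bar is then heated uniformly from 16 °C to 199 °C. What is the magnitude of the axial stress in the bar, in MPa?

Free thermal elongation = αΔT L = 22.5×10⁻⁶ × 183 × 2225 = 9.161 mm.
This exceeds the 3.9 mm gap, so the wall pushes back. The portion of expansion that must be recovered elastically is δ_free − gap = 9.161 − 3.9 = 5.261 mm.
That suppressed elongation corresponds to σ = E·Δ/L = 68×10³ × 5.261/2225 = 160.8 MPa.

σ ≈ 161 MPa (compressive)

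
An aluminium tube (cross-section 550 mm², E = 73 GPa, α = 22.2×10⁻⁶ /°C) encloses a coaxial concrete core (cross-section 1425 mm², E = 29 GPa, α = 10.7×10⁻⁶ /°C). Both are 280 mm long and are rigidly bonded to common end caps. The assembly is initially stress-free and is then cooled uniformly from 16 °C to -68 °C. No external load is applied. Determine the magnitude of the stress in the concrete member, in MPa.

σ ≈ 13.8 MPa (compressive)

The aluminium has the larger α, so on cooling it would change length more than the concrete if both were free. The rigid plates force a common final length, so the aluminium is put into tension and the concrete into compression, with equal and opposite forces P (no external load).
Compatibility of the two members (thermal + elastic change equal): (α₁ − α₂)ΔT = P·[1/(A₁E₁) + 1/(A₂E₂)].
|α₁ − α₂|·ΔT = 11.5×10⁻⁶ × 84 = 0.000966.
1/(A₁E₁) + 1/(A₂E₂) = 1/(550×73×10³) + 1/(1425×29×10³) = 4.911×10⁻⁸ N⁻¹.
So P = 0.000966 / 4.911×10⁻⁸ = 19.67 kN.
σ_{concrete} = P/A₂ = 19670/1425 = 13.8 MPa, compressive.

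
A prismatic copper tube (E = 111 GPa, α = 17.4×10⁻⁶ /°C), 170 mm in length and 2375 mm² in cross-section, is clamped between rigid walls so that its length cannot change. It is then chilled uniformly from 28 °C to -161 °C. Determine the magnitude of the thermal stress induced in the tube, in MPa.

σ ≈ 365 MPa (tensile)

The supports are rigid, so the total axial strain is zero. The restrained thermal strain is ε = αΔT = 17.4×10⁻⁶ × 189 = 3288.6×10⁻⁶.
Hence σ = E·αΔT = 111×10³ × 3288.6×10⁻⁶ = 365 MPa, tensile.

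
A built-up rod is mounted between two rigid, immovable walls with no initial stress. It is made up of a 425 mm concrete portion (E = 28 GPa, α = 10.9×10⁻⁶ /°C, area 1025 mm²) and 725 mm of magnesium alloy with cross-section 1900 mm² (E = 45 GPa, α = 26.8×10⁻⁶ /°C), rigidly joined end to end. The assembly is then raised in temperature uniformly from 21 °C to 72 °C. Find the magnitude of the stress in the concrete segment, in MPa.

σ ≈ 51.4 MPa (compressive)

Free thermal expansion of the whole bar: Σ αᵢΔT Lᵢ = 10.9×10⁻⁶×51×425 + 26.8×10⁻⁶×51×725 = 1.227 mm.
The walls prevent any net length change, so an axial force P (same in every segment) develops. Compatibility: P · Σ Lᵢ/(AᵢEᵢ) = δ_free.
Σ Lᵢ/(AᵢEᵢ) = 425/(1025×28×10³) + 725/(1900×45×10³) = 2.329×10⁻⁵ mm/N.
P = 1.227 / 2.329×10⁻⁵ = 52700 N = 52.7 kN, compressive.
σ_{concrete} = P / A = 52700 / 1025 = 51.41 MPa.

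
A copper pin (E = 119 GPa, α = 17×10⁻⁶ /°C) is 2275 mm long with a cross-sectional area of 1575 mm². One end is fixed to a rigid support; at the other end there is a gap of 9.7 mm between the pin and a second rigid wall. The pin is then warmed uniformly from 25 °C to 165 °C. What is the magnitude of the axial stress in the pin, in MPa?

σ ≈ 0 MPa

Unrestrained expansion: δ_free = αΔT L = 17×10⁻⁶ × 140 × 2275 = 5.415 mm.
This is smaller than the 9.7 mm clearance, so the pin expands freely without reaching the stop — the stress is zero.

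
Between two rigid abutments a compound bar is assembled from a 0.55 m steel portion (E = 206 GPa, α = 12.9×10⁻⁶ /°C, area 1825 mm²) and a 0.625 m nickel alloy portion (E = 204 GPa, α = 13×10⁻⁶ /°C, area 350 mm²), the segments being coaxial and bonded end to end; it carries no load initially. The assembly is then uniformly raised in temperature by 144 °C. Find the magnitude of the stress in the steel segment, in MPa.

σ ≈ 118 MPa (compressive)

Free thermal expansion of the whole bar: Σ αᵢΔT Lᵢ = 12.9×10⁻⁶×144×550 + 13×10⁻⁶×144×625 = 2.192 mm.
The rigid supports impose zero overall length change; the single axial force P common to all segments must satisfy P Σ Lᵢ/(AᵢEᵢ) = δ_free.
The series flexibility is Σ Lᵢ/(AᵢEᵢ) = 550/(1825×206×10³) + 625/(350×204×10³) = 1.022×10⁻⁵ mm/N.
Hence P = δ_free / Σ(L/AE) = 2.192/1.022×10⁻⁵ = 214.5 kN (compressive).
σ_{steel} = P / A = 214500 / 1825 = 117.5 MPa.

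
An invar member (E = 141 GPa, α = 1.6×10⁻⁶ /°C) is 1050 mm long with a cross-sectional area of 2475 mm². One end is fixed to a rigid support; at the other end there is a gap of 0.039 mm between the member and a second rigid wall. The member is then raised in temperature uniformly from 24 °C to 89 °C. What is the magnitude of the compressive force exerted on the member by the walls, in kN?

If the wall were absent the member would grow by αΔT L = 1.6×10⁻⁶ × 65 × 1050 = 0.1092 mm.
This exceeds the 0.039 mm gap, so the wall pushes back. The portion of expansion that must be recovered elastically is δ_free − gap = 0.1092 − 0.039 = 0.0702 mm.
That suppressed elongation corresponds to σ = E·Δ/L = 141×10³ × 0.0702/1050 = 9.427 MPa.
Force on the wall = σA = 9.427 × 2475 mm² = 23.33 kN.

P ≈ 23.3 kN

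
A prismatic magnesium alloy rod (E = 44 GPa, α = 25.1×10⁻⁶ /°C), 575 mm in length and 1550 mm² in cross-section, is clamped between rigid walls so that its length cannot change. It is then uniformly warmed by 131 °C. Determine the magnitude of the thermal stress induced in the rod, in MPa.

Because both ends are immovable the net strain is zero, and the suppressed thermal strain is αΔT = 25.1×10⁻⁶ × 131 = 3288.1×10⁻⁶.
σ = EαΔT = 44×10³ × 25.1×10⁻⁶ × 131 = 144.7 MPa (compressive; the rod is trying to expand).

σ ≈ 145 MPa (compressive)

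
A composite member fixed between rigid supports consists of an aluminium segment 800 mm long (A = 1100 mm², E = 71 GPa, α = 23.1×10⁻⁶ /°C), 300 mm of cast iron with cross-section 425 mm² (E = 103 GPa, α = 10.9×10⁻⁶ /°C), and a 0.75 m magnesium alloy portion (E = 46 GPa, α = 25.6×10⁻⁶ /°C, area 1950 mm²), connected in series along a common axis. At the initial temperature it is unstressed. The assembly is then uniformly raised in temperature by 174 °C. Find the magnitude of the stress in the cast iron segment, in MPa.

With the walls removed the bar would change length by δ_free = Σ αᵢΔT Lᵢ = 23.1×10⁻⁶×174×800 + 10.9×10⁻⁶×174×300 + 25.6×10⁻⁶×174×750 = 7.125 mm.
Since the ends are fixed, an axial force P builds up, equal in every segment, with P · Σ Lᵢ/(AᵢEᵢ) = δ_free.
The series flexibility is Σ Lᵢ/(AᵢEᵢ) = 800/(1100×71×10³) + 300/(425×103×10³) + 750/(1950×46×10³) = 2.546×10⁻⁵ mm/N.
So P = 7.125 / 2.546×10⁻⁵ = 279.9 kN, compressive.
σ_{cast iron} = P / A = 279900 / 425 = 658.6 MPa.

σ ≈ 659 MPa (compressive)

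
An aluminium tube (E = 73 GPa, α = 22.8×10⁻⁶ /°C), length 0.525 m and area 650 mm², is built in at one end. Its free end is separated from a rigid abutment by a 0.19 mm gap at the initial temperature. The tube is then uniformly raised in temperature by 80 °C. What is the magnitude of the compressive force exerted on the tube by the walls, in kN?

Free thermal elongation = αΔT L = 22.8×10⁻⁶ × 80 × 525 = 0.9576 mm.
This exceeds the 0.19 mm gap, so the wall pushes back. The portion of expansion that must be recovered elastically is δ_free − gap = 0.9576 − 0.19 = 0.7676 mm.
Compatibility: PL/(AE) = 0.7676 mm, so σ = P/A = E × (0.7676/525) = 106.7 MPa.
P = σA = 106.7 × 650 = 69.38 kN.

P ≈ 69.4 kN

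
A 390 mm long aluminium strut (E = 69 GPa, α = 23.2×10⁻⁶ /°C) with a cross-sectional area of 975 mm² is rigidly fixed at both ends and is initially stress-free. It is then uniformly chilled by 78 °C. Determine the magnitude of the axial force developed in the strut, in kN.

The ends cannot move, so σ = EαΔT = 69×10³ × 23.2×10⁻⁶ × 78 = 124.9 MPa.
P = AEαΔT = 975 × 69×10³ × 23.2×10⁻⁶ × 78 = 121.7 kN (tensile).

P ≈ 122 kN (tensile)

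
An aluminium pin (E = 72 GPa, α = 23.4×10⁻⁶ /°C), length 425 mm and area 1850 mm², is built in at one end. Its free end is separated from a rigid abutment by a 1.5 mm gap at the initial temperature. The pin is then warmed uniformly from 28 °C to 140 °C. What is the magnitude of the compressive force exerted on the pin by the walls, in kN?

If the wall were absent the pin would grow by αΔT L = 23.4×10⁻⁶ × 112 × 425 = 1.114 mm.
Since δ_free = 1.11 mm is less than the 1.5 mm gap, the pin never touches the wall. No axial force develops.

P ≈ 0 kN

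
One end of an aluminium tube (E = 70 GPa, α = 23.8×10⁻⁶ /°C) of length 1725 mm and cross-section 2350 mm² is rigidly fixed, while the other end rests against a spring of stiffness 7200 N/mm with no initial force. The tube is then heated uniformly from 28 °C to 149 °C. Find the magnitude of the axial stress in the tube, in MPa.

σ ≈ 14.2 MPa (compressive)

If the spring were absent the tube would lengthen by αΔT L = 23.8×10⁻⁶ × 121 × 1725 = 4.968 mm.
Let P be the compressive force at the spring. The tube shortens elastically by PL/(AE) and the spring compresses by P/k; together these equal δ_free.
P [ L/(AE) + 1/k ] = δ_free → P [ 1725/(2350×70×10³) + 1/(7200) ] = 4.968.
P = 4.968 / 0.0001494 = 33260 N.
σ = P/A = 33260/2350 = 14.15 MPa.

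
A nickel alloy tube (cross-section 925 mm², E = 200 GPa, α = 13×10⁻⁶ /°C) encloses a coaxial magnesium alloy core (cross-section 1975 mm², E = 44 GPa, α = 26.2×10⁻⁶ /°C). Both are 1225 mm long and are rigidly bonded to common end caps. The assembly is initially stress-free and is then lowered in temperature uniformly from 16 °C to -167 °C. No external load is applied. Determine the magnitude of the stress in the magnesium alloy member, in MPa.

Both members must finish at the same length. With the larger α, the magnesium alloy tends to over-contract; the plates restrain it, putting the magnesium alloy in tension and the nickel alloy in compression. With no external load the two internal forces are equal and opposite, magnitude P.
Equating the net (thermal + elastic) strains gives |α₁ − α₂|·ΔT = P·[1/(A₁E₁) + 1/(A₂E₂)].
|α₁ − α₂|·ΔT = 13.2×10⁻⁶ × 183 = 0.002416.
1/(A₁E₁) + 1/(A₂E₂) = 1/(925×200×10³) + 1/(1975×44×10³) = 1.691×10⁻⁸ N⁻¹.
So P = 0.002416 / 1.691×10⁻⁸ = 142.8 kN.
σ_{magnesium alloy} = P/A₂ = 142800/1975 = 72.32 MPa, tensile.

σ ≈ 72.3 MPa (tensile)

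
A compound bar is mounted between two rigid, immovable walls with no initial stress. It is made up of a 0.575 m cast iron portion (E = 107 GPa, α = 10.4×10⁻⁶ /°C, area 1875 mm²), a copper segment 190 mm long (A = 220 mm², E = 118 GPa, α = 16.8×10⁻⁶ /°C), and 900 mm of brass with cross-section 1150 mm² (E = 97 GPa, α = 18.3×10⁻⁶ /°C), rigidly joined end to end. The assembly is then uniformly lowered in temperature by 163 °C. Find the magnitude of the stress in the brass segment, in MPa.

Free thermal contraction of the whole bar: Σ αᵢΔT Lᵢ = 10.4×10⁻⁶×163×575 + 16.8×10⁻⁶×163×190 + 18.3×10⁻⁶×163×900 = 4.18 mm.
Since the ends are fixed, an axial force P builds up, equal in every segment, with P · Σ Lᵢ/(AᵢEᵢ) = δ_free.
Σ Lᵢ/(AᵢEᵢ) = 575/(1875×107×10³) + 190/(220×118×10³) + 900/(1150×97×10³) = 1.825×10⁻⁵ mm/N.
P = 4.18 / 1.825×10⁻⁵ = 229000 N = 229 kN, tensile.
σ_{brass} = P / A = 229000 / 1150 = 199.1 MPa.

σ ≈ 199 MPa (tensile)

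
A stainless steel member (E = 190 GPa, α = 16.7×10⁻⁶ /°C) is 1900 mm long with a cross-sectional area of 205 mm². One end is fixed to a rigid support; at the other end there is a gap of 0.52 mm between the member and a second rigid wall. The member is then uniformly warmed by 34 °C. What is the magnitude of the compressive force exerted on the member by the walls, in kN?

If the wall were absent the member would grow by αΔT L = 16.7×10⁻⁶ × 34 × 1900 = 1.079 mm.
After closing the 0.52 mm clearance, 1.079 − 0.52 = 0.5588 mm of expansion remains to be suppressed by the wall.
That suppressed elongation corresponds to σ = E·Δ/L = 190×10³ × 0.5588/1900 = 55.88 MPa.
Force on the wall = σA = 55.88 × 205 mm² = 11.46 kN.

P ≈ 11.5 kN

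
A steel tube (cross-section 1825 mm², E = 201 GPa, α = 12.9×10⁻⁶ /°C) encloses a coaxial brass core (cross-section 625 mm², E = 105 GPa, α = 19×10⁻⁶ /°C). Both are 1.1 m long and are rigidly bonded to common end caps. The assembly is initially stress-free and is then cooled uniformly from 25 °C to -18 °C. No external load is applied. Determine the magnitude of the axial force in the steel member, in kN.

Both members must finish at the same length. With the larger α, the brass tends to over-contract; the plates restrain it, putting the brass in tension and the steel in compression. With no external load the two internal forces are equal and opposite, magnitude P.
Setting the final lengths equal and cancelling L: (α₁ − α₂)ΔT = P/(A₁E₁) + P/(A₂E₂).
|α₁ − α₂|·ΔT = 6.1×10⁻⁶ × 43 = 0.0002623.
1/(A₁E₁) + 1/(A₂E₂) = 1/(1825×201×10³) + 1/(625×105×10³) = 1.796×10⁻⁸ N⁻¹.
P = 0.0002623 / 1.796×10⁻⁸ = 14600 N = 14.6 kN.

P ≈ 14.6 kN (compressive in the steel)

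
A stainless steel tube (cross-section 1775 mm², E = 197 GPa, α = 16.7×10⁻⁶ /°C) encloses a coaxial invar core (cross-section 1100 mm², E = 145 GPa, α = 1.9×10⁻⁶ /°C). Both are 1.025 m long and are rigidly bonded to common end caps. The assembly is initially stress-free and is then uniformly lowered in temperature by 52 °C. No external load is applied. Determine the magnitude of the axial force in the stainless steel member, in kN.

The stainless steel has the larger α, so on cooling it would change length more than the invar if both were free. The rigid plates force a common final length, so the stainless steel is put into tension and the invar into compression, with equal and opposite forces P (no external load).
Compatibility of the two members (thermal + elastic change equal): (α₁ − α₂)ΔT = P·[1/(A₁E₁) + 1/(A₂E₂)].
|α₁ − α₂|·ΔT = 14.8×10⁻⁶ × 52 = 0.0007696.
1/(A₁E₁) + 1/(A₂E₂) = 1/(1775×197×10³) + 1/(1100×145×10³) = 9.129×10⁻⁹ N⁻¹.
P = 0.0007696 / 9.129×10⁻⁹ = 84300 N = 84.3 kN.

P ≈ 84.3 kN (tensile in the stainless steel)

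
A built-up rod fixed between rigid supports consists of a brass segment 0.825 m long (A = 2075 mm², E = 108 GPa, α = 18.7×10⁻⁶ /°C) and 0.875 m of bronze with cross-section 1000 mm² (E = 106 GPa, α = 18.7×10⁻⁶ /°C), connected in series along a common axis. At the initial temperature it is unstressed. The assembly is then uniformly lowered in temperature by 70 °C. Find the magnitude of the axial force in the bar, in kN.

P ≈ 186 kN (tensile)

If the supports were absent, the total length change would be Σ αᵢΔT Lᵢ = 18.7×10⁻⁶×70×825 + 18.7×10⁻⁶×70×875 = 2.225 mm.
Since the ends are fixed, an axial force P builds up, equal in every segment, with P · Σ Lᵢ/(AᵢEᵢ) = δ_free.
The series flexibility is Σ Lᵢ/(AᵢEᵢ) = 825/(2075×108×10³) + 875/(1000×106×10³) = 1.194×10⁻⁵ mm/N.
So P = 2.225 / 1.194×10⁻⁵ = 186.4 kN, tensile.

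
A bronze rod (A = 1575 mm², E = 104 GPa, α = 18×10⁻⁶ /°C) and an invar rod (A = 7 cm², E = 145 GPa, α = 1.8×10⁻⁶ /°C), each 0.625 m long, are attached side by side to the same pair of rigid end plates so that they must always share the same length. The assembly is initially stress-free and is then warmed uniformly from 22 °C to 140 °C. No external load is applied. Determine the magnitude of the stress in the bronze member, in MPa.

σ ≈ 76.1 MPa (compressive)

Equilibrium of a rigid end plate with no external load gives equal and opposite internal forces ±P in the two members. Since α_{bronze} > α_{invar}, heating drives the bronze into compression and the invar into tension.
Compatibility of the two members (thermal + elastic change equal): (α₁ − α₂)ΔT = P·[1/(A₁E₁) + 1/(A₂E₂)].
|α₁ − α₂|·ΔT = 16.2×10⁻⁶ × 118 = 0.001912.
1/(A₁E₁) + 1/(A₂E₂) = 1/(1575×104×10³) + 1/(700×145×10³) = 1.596×10⁻⁸ N⁻¹.
So P = 0.001912 / 1.596×10⁻⁸ = 119.8 kN.
σ_{bronze} = P/A₁ = 119800/1575 = 76.06 MPa, compressive.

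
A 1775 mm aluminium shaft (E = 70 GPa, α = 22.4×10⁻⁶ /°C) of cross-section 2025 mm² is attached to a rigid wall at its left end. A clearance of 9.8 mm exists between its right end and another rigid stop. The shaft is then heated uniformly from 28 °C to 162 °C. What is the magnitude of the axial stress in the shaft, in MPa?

σ ≈ 0 MPa

Free thermal elongation = αΔT L = 22.4×10⁻⁶ × 134 × 1775 = 5.328 mm.
Since δ_free = 5.33 mm is less than the 9.8 mm gap, the shaft never touches the wall. No axial force develops.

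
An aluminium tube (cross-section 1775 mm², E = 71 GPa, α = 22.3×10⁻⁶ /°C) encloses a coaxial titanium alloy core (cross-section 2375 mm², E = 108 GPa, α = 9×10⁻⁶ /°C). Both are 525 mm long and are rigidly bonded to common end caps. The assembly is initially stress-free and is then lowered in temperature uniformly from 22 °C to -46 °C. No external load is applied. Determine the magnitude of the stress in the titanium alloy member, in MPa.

σ ≈ 32.2 MPa (compressive)

The aluminium has the larger α, so on cooling it would change length more than the titanium alloy if both were free. The rigid plates force a common final length, so the aluminium is put into tension and the titanium alloy into compression, with equal and opposite forces P (no external load).
Equating the net (thermal + elastic) strains gives |α₁ − α₂|·ΔT = P·[1/(A₁E₁) + 1/(A₂E₂)].
|α₁ − α₂|·ΔT = 13.3×10⁻⁶ × 68 = 0.0009044.
1/(A₁E₁) + 1/(A₂E₂) = 1/(1775×71×10³) + 1/(2375×108×10³) = 1.183×10⁻⁸ N⁻¹.
P = 0.0009044 / 1.183×10⁻⁸ = 76430 N = 76.43 kN.
σ_{titanium alloy} = P/A₂ = 76430/2375 = 32.18 MPa, compressive.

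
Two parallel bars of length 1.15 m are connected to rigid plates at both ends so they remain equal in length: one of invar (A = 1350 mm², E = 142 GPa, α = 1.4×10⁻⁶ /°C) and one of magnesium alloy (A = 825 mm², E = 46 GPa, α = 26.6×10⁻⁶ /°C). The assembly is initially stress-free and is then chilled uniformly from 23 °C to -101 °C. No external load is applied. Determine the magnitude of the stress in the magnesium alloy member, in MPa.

Both members must finish at the same length. With the larger α, the magnesium alloy tends to over-contract; the plates restrain it, putting the magnesium alloy in tension and the invar in compression. With no external load the two internal forces are equal and opposite, magnitude P.
Equating the net (thermal + elastic) strains gives |α₁ − α₂|·ΔT = P·[1/(A₁E₁) + 1/(A₂E₂)].
|α₁ − α₂|·ΔT = 25.2×10⁻⁶ × 124 = 0.003125.
1/(A₁E₁) + 1/(A₂E₂) = 1/(1350×142×10³) + 1/(825×46×10³) = 3.157×10⁻⁸ N⁻¹.
P = 0.003125 / 3.157×10⁻⁸ = 98990 N = 98.99 kN.
σ_{magnesium alloy} = P/A₂ = 98990/825 = 120 MPa, tensile.

σ ≈ 120 MPa (tensile)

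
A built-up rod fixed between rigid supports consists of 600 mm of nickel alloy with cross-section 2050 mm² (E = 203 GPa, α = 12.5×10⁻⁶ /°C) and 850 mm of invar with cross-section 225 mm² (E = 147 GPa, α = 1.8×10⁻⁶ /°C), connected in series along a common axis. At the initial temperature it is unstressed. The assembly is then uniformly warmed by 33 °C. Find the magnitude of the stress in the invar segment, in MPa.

If the supports were absent, the total length change would be Σ αᵢΔT Lᵢ = 12.5×10⁻⁶×33×600 + 1.8×10⁻⁶×33×850 = 0.298 mm.
The walls prevent any net length change, so an axial force P (same in every segment) develops. Compatibility: P · Σ Lᵢ/(AᵢEᵢ) = δ_free.
Σ Lᵢ/(AᵢEᵢ) = 600/(2050×203×10³) + 850/(225×147×10³) = 2.714×10⁻⁵ mm/N.
Hence P = δ_free / Σ(L/AE) = 0.298/2.714×10⁻⁵ = 10.98 kN (compressive).
σ_{invar} = P / A = 10980 / 225 = 48.8 MPa.

σ ≈ 48.8 MPa (compressive)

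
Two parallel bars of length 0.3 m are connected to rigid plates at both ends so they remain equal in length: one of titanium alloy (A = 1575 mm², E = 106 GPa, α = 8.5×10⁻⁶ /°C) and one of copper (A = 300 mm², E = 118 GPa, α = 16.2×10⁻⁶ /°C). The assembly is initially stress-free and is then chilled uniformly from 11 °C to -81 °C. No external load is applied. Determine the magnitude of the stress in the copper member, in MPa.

The copper has the larger α, so on cooling it would change length more than the titanium alloy if both were free. The rigid plates force a common final length, so the copper is put into tension and the titanium alloy into compression, with equal and opposite forces P (no external load).
Compatibility of the two members (thermal + elastic change equal): (α₁ − α₂)ΔT = P·[1/(A₁E₁) + 1/(A₂E₂)].
|α₁ − α₂|·ΔT = 7.7×10⁻⁶ × 92 = 0.0007084.
1/(A₁E₁) + 1/(A₂E₂) = 1/(1575×106×10³) + 1/(300×118×10³) = 3.424×10⁻⁸ N⁻¹.
P = 0.0007084 / 3.424×10⁻⁸ = 20690 N = 20.69 kN.
σ_{copper} = P/A₂ = 20690/300 = 68.97 MPa, tensile.

σ ≈ 69 MPa (tensile)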